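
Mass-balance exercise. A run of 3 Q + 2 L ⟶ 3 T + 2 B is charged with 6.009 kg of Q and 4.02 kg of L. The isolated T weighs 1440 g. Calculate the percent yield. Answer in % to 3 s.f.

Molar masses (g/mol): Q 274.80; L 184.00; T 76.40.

86.2 %

n(Q) = 6.009×1000 / 274.80 = 21.87 mol
n(L) = 4.020×1000 / 184.00 = 21.85 mol
n/ν → Q: 7.290, L: 10.93; Q is limiting.
theoretical n(T) = (3/3) × 21.87 = 21.87 mol → 1671 g
% yield = 1440 / 1671 × 100 = 86.18 %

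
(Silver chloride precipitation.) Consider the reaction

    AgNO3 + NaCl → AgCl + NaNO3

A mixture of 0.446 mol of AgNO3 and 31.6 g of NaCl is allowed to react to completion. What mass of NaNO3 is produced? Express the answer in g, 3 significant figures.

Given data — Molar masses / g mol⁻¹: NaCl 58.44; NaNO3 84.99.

37.9 g

n(AgNO3) = 0.4460 mol
n(NaCl) = 31.60 / 58.44 = 0.5407 mol
n/ν for AgNO3 = 0.4460/1 = 0.4460
n/ν for NaCl = 0.5407/1 = 0.5407
Smallest n/ν is AgNO3 → limiting reagent.
n(NaNO3) = (1/1) × 0.4460 = 0.4460 mol
mass = 0.4460 × 84.99 = 37.91 g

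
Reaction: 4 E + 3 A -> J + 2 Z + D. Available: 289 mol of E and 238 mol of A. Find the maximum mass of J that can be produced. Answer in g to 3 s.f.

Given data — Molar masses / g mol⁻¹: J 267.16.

19300 g

n(E) = 289.0 mol
n(A) = 238.0 mol
n/ν for E = 289.0/4 = 72.25
n/ν for A = 238.0/3 = 79.33
Smallest n/ν is E → limiting reagent.
n(J) = (1/4) × 289.0 = 72.25 mol
mass = 72.25 × 267.16 = 19300 g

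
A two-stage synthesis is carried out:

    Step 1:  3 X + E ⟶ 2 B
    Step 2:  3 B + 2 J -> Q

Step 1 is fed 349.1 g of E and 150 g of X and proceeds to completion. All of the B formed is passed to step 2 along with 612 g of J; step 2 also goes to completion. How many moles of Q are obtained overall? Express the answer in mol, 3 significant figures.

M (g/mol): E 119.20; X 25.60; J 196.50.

1.30 mol

Step 1:
n(E) = 349.1 / 119.20 = 2.929 mol
n(X) = 150.0 / 25.60 = 5.859 mol
n/ν for E = 2.929/1 = 2.929
n/ν for X = 5.859/3 = 1.953
Smallest n/ν is X → limiting reagent.
n(B) produced = (2/3) × 5.859 = 3.906 mol
Step 2:
n(B) available = 3.906 mol
n(J) = 612.0 / 196.50 = 3.115 mol
n/ν for B = 3.906/3 = 1.302
n/ν for J = 3.115/2 = 1.558
Smallest n/ν is B → limiting reagent.
n(Q) = (1/3) × 3.906 = 1.302 mol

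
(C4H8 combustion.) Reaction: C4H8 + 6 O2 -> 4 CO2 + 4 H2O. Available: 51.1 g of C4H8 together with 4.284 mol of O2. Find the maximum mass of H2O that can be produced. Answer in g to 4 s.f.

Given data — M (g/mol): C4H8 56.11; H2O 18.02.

n(C4H8) = 51.10 / 56.11 = 0.9107 mol
n(O2) = 4.284 mol
n/ν for C4H8 = 0.9107/1 = 0.9107
n/ν for O2 = 4.284/6 = 0.7140
Smallest n/ν is O2 → limiting reagent.
n(H2O) = (4/6) × 4.284 = 2.856 mol
mass = 2.856 × 18.02 = 51.47 g

51.47 g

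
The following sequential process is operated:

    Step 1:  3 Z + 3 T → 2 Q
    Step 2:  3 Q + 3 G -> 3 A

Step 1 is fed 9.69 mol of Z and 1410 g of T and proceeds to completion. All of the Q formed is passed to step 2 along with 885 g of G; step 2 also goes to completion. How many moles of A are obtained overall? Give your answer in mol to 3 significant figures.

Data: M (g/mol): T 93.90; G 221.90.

3.99 mol

Step 1:
n(Z) = 9.690 mol
n(T) = 1410 / 93.90 = 15.02 mol
n/ν → Z: 3.230, T: 5.007; Z is limiting.
n(Q) produced = (2/3) × 9.690 = 6.460 mol
Step 2:
n(Q) available = 6.460 mol
n(G) = 885.0 / 221.90 = 3.988 mol
n/ν → Q: 2.153, G: 1.329; G is limiting.
n(A) = (3/3) × 3.988 = 3.988 mol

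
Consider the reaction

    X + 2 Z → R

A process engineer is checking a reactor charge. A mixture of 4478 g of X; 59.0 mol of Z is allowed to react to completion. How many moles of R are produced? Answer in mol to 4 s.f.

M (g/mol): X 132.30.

29.50 mol

n(X) = 4478 / 132.30 = 33.85 mol
n(Z) = 59.00 mol
n/ν for X = 33.85/1 = 33.85
n/ν for Z = 59.00/2 = 29.50
Smallest n/ν is Z → limiting reagent.
n(R) = (1/2) × 59.00 = 29.50 mol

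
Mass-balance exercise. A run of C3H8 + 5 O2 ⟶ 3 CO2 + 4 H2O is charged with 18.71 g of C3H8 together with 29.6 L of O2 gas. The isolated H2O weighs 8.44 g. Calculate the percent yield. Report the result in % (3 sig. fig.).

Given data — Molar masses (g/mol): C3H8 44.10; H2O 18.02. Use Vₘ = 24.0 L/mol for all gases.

47.5 %

n(C3H8) = 18.71 / 44.10 = 0.4243 mol
n(O2) = 29.60 / 24.0 = 1.233 mol
n/ν for C3H8 = 0.4243/1 = 0.4243
n/ν for O2 = 1.233/5 = 0.2466
Smallest n/ν is O2 → limiting reagent.
theoretical n(H2O) = (4/5) × 1.233 = 0.9864 mol → 17.77 g
% yield = 8.44 / 17.77 × 100 = 47.50 %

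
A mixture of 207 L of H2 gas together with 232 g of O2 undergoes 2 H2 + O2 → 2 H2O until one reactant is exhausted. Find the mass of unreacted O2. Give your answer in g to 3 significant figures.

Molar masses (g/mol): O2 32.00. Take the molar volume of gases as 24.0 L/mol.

n(H2) = 207.0 / 24.0 = 8.625 mol
n(O2) = 232.0 / 32.00 = 7.250 mol
n/ν for H2 = 8.625/2 = 4.313
n/ν for O2 = 7.250/1 = 7.250
Smallest n/ν is H2 → limiting reagent.
O2 consumed = (1/2) × 8.625 = 4.313 mol
O2 remaining = 7.250 − 4.313 = 2.937 mol
mass = 2.937 × 32.00 = 93.98 g

94.0 g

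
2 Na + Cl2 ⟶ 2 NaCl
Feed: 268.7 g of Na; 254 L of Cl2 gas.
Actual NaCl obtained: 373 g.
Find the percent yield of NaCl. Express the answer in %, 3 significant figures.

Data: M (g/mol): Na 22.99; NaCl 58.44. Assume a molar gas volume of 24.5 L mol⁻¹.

54.6 %

n(Na) = 268.7 / 22.99 = 11.69 mol
n(Cl2) = 254.0 / 24.5 = 10.37 mol
n/ν → Na: 5.845, Cl2: 10.37; Na is limiting.
theoretical n(NaCl) = (2/2) × 11.69 = 11.69 mol → 683.2 g
% yield = 373 / 683.2 × 100 = 54.60 %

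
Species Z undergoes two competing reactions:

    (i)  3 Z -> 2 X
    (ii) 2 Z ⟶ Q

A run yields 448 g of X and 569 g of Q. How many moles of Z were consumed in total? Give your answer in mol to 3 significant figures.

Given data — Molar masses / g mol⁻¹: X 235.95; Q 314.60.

6.47 mol

n(X) = 448 / 235.95 = 1.899 mol
n(Q) = 569 / 314.60 = 1.809 mol
n(Z) via (i) = (3/2)×1.899 = 2.849 mol
n(Z) via (ii) = (2/1)×1.809 = 3.618 mol
total n(Z) = 2.849 + 3.618 = 6.467 mol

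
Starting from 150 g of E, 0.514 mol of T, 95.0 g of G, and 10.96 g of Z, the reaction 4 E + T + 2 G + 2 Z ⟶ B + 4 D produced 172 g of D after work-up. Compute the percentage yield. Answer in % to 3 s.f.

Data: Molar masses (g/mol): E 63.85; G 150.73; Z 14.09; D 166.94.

n(E) = 150.0 / 63.85 = 2.349 mol
n(T) = 0.5140 mol
n(G) = 95.00 / 150.73 = 0.6303 mol
n(Z) = 10.96 / 14.09 = 0.7779 mol
n/ν for E = 2.349/4 = 0.5873
n/ν for T = 0.5140/1 = 0.5140
n/ν for G = 0.6303/2 = 0.3152
n/ν for Z = 0.7779/2 = 0.3890
Smallest n/ν is G → limiting reagent.
theoretical n(D) = (4/2) × 0.6303 = 1.261 mol → 210.5 g
% yield = 172 / 210.5 × 100 = 81.71 %

81.7 %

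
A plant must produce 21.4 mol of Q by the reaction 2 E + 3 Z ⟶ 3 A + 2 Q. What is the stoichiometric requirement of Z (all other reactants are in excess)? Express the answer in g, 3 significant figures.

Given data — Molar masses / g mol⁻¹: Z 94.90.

n(Q) = 21.40 mol
n(Z) = (3/2) × 21.40 = 32.10 mol
mass = 32.10 × 94.90 = 3046 g

3050 g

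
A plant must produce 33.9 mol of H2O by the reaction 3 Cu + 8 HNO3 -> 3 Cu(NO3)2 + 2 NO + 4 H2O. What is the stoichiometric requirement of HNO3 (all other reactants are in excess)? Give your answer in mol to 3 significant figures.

n(H2O) = 33.90 mol
n(HNO3) = (8/4) × 33.90 = 67.80 mol

67.8 mol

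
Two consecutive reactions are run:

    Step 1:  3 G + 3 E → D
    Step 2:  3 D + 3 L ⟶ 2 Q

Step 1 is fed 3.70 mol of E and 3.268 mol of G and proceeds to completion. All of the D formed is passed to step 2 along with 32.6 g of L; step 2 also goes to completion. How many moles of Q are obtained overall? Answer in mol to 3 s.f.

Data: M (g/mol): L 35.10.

Step 1:
n(E) = 3.700 mol
n(G) = 3.268 mol
n/ν for E = 3.700/3 = 1.233
n/ν for G = 3.268/3 = 1.089
Smallest n/ν is G → limiting reagent.
n(D) produced = (1/3) × 3.268 = 1.089 mol
Step 2:
n(D) available = 1.089 mol
n(L) = 32.60 / 35.10 = 0.9288 mol
n/ν for D = 1.089/3 = 0.3630
n/ν for L = 0.9288/3 = 0.3096
Smallest n/ν is L → limiting reagent.
n(Q) = (2/3) × 0.9288 = 0.6192 mol

0.619 mol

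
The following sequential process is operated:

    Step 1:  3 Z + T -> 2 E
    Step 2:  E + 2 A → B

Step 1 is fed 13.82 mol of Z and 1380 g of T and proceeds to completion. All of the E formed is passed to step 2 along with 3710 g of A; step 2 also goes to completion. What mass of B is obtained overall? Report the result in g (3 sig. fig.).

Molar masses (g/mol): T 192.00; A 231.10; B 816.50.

6550 g

Step 1:
n(Z) = 13.82 mol
n(T) = 1380 / 192.00 = 7.188 mol
n/ν for Z = 13.82/3 = 4.607
n/ν for T = 7.188/1 = 7.188
Smallest n/ν is Z → limiting reagent.
n(E) produced = (2/3) × 13.82 = 9.213 mol
Step 2:
n(E) available = 9.213 mol
n(A) = 3710 / 231.10 = 16.05 mol
n/ν for E = 9.213/1 = 9.213
n/ν for A = 16.05/2 = 8.025
Smallest n/ν is A → limiting reagent.
n(B) = (1/2) × 16.05 = 8.025 mol
mass = 8.025 × 816.50 = 6552 g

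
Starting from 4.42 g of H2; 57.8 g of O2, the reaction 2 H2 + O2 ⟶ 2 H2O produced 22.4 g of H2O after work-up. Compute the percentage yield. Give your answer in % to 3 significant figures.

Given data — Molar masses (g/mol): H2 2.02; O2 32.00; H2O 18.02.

n(H2) = 4.420 / 2.02 = 2.188 mol
n(O2) = 57.80 / 32.00 = 1.806 mol
n/ν for H2 = 2.188/2 = 1.094
n/ν for O2 = 1.806/1 = 1.806
Smallest n/ν is H2 → limiting reagent.
theoretical n(H2O) = (2/2) × 2.188 = 2.188 mol → 39.43 g
% yield = 22.4 / 39.43 × 100 = 56.81 %

56.8 %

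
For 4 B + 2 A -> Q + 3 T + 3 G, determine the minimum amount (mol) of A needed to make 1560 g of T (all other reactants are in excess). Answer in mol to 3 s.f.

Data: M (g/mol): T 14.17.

n(T) = 1560 / 14.17 = 110.1 mol
n(A) = (2/3) × 110.1 = 73.40 mol

73.4 mol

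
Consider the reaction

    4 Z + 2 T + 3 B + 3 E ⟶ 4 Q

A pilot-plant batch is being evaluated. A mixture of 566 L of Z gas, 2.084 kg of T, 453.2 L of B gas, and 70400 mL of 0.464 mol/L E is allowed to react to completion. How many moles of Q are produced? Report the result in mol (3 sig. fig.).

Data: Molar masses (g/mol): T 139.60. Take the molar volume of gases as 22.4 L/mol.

25.3 mol

n(Z) = 566.0 / 22.4 = 25.27 mol
n(T) = 2.084×1000 / 139.60 = 14.93 mol
n(B) = 453.2 / 22.4 = 20.23 mol
n(E) = 0.464 × 70400/1000 = 32.67 mol
n/ν for Z = 25.27/4 = 6.318
n/ν for T = 14.93/2 = 7.465
n/ν for B = 20.23/3 = 6.743
n/ν for E = 32.67/3 = 10.89
Smallest n/ν is Z → limiting reagent.
n(Q) = (4/4) × 25.27 = 25.27 mol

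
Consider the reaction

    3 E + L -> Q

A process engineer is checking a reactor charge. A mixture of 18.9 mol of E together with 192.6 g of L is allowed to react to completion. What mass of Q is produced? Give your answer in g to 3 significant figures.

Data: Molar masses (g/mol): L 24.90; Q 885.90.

n(E) = 18.90 mol
n(L) = 192.6 / 24.90 = 7.735 mol
n/ν → E: 6.300, L: 7.735; E is limiting.
n(Q) = (1/3) × 18.90 = 6.300 mol
mass = 6.300 × 885.90 = 5581 g

5580 g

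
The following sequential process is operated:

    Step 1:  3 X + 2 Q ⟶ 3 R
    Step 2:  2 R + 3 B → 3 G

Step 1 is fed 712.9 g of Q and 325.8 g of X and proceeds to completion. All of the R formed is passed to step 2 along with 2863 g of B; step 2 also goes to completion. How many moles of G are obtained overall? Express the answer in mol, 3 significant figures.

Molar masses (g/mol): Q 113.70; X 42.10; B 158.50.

Step 1:
n(Q) = 712.9 / 113.70 = 6.270 mol
n(X) = 325.8 / 42.10 = 7.739 mol
n/ν → Q: 3.135, X: 2.580; X is limiting.
n(R) produced = (3/3) × 7.739 = 7.739 mol
Step 2:
n(R) available = 7.739 mol
n(B) = 2863 / 158.50 = 18.06 mol
n/ν → R: 3.870, B: 6.020; R is limiting.
n(G) = (3/2) × 7.739 = 11.61 mol

11.6 mol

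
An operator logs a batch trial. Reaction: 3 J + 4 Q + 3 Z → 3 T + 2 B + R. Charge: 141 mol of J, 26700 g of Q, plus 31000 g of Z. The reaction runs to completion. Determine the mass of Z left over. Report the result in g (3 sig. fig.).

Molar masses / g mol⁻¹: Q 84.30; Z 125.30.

n(J) = 141.0 mol
n(Q) = 26700 / 84.30 = 316.7 mol
n(Z) = 31000 / 125.30 = 247.4 mol
n/ν → J: 47.00, Q: 79.18, Z: 82.47; J is limiting.
Z consumed = (3/3) × 141.0 = 141.0 mol
Z remaining = 247.4 − 141.0 = 106.4 mol
mass = 106.4 × 125.30 = 13330 g

13300 g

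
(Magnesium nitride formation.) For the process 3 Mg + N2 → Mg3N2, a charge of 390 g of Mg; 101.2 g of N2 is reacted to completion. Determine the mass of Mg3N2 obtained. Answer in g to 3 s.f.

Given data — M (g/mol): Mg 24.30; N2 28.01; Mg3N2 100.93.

n(Mg) = 390.0 / 24.30 = 16.05 mol
n(N2) = 101.2 / 28.01 = 3.613 mol
n/ν for Mg = 16.05/3 = 5.350
n/ν for N2 = 3.613/1 = 3.613
Smallest n/ν is N2 → limiting reagent.
n(Mg3N2) = (1/1) × 3.613 = 3.613 mol
mass = 3.613 × 100.93 = 364.7 g

365 g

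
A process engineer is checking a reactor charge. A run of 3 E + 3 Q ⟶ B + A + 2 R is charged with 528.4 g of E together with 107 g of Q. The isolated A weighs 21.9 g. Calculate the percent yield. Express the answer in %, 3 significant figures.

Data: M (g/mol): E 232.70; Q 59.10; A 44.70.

81.2 %

n(E) = 528.4 / 232.70 = 2.271 mol
n(Q) = 107.0 / 59.10 = 1.810 mol
n/ν → E: 0.7570, Q: 0.6033; Q is limiting.
theoretical n(A) = (1/3) × 1.810 = 0.6033 mol → 26.97 g
% yield = 21.9 / 26.97 × 100 = 81.20 %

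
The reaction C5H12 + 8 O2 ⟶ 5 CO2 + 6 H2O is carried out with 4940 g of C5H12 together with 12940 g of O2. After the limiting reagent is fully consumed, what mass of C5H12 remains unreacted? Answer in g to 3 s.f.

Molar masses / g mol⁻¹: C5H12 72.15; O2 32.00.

1290 g

n(C5H12) = 4940 / 72.15 = 68.47 mol
n(O2) = 12940 / 32.00 = 404.4 mol
n/ν for C5H12 = 68.47/1 = 68.47
n/ν for O2 = 404.4/8 = 50.55
Smallest n/ν is O2 → limiting reagent.
C5H12 consumed = (1/8) × 404.4 = 50.55 mol
C5H12 remaining = 68.47 − 50.55 = 17.92 mol
mass = 17.92 × 72.15 = 1293 g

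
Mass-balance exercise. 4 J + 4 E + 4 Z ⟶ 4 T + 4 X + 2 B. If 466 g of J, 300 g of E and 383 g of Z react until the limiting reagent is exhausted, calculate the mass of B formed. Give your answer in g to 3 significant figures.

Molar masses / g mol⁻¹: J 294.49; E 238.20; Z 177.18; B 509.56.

n(J) = 466.0 / 294.49 = 1.582 mol
n(E) = 300.0 / 238.20 = 1.259 mol
n(Z) = 383.0 / 177.18 = 2.162 mol
n/ν for J = 1.582/4 = 0.3955
n/ν for E = 1.259/4 = 0.3148
n/ν for Z = 2.162/4 = 0.5405
Smallest n/ν is E → limiting reagent.
n(B) = (2/4) × 1.259 = 0.6295 mol
mass = 0.6295 × 509.56 = 320.8 g

321 g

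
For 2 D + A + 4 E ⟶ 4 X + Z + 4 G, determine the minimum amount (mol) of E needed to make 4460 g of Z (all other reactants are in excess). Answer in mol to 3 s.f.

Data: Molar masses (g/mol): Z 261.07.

68.3 mol

n(Z) = 4460 / 261.07 = 17.08 mol
n(E) = (4/1) × 17.08 = 68.32 mol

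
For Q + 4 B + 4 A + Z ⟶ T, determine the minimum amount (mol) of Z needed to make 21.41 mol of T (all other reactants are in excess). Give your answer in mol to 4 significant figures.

n(T) = 21.41 mol
n(Z) = (1/1) × 21.41 = 21.41 mol

21.41 mol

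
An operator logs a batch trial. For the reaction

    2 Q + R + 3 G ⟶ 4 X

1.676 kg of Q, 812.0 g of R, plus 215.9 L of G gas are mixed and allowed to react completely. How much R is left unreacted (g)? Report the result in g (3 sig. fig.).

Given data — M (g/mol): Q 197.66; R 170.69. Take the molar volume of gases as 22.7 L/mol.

n(Q) = 1.676×1000 / 197.66 = 8.479 mol
n(R) = 812.0 / 170.69 = 4.757 mol
n(G) = 215.9 / 22.7 = 9.511 mol
n/ν for Q = 8.479/2 = 4.240
n/ν for R = 4.757/1 = 4.757
n/ν for G = 9.511/3 = 3.170
Smallest n/ν is G → limiting reagent.
R consumed = (1/3) × 9.511 = 3.170 mol
R remaining = 4.757 − 3.170 = 1.587 mol
mass = 1.587 × 170.69 = 270.9 g

271 g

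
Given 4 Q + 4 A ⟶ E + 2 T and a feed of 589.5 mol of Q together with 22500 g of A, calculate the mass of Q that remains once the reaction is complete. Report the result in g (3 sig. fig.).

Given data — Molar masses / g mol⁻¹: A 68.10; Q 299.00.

77500 g

n(Q) = 589.5 mol
n(A) = 22500 / 68.10 = 330.4 mol
n/ν for Q = 589.5/4 = 147.4
n/ν for A = 330.4/4 = 82.60
Smallest n/ν is A → limiting reagent.
Q consumed = (4/4) × 330.4 = 330.4 mol
Q remaining = 589.5 − 330.4 = 259.1 mol
mass = 259.1 × 299.00 = 77470 g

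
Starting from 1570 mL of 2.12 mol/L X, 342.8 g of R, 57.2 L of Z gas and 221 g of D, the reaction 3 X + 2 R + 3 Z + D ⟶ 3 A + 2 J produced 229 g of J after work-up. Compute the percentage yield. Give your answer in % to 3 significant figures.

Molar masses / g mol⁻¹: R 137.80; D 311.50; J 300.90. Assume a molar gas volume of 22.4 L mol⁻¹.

53.6 %

n(X) = 2.12 × 1570/1000 = 3.328 mol
n(R) = 342.8 / 137.80 = 2.488 mol
n(Z) = 57.20 / 22.4 = 2.554 mol
n(D) = 221.0 / 311.50 = 0.7095 mol
n/ν → X: 1.109, R: 1.244, Z: 0.8513, D: 0.7095; D is limiting.
theoretical n(J) = (2/1) × 0.7095 = 1.419 mol → 427.0 g
% yield = 229 / 427.0 × 100 = 53.63 %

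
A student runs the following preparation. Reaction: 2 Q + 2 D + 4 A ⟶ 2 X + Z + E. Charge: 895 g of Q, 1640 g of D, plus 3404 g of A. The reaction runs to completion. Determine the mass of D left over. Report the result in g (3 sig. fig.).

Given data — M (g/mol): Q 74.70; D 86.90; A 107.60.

599 g

n(Q) = 895.0 / 74.70 = 11.98 mol
n(D) = 1640 / 86.90 = 18.87 mol
n(A) = 3404 / 107.60 = 31.64 mol
n/ν for Q = 11.98/2 = 5.990
n/ν for D = 18.87/2 = 9.435
n/ν for A = 31.64/4 = 7.910
Smallest n/ν is Q → limiting reagent.
D consumed = (2/2) × 11.98 = 11.98 mol
D remaining = 18.87 − 11.98 = 6.890 mol
mass = 6.890 × 86.90 = 598.7 g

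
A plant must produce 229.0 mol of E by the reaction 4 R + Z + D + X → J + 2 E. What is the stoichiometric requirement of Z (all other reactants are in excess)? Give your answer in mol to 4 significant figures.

n(E) = 229.0 mol
n(Z) = (1/2) × 229.0 = 114.5 mol

114.5 mol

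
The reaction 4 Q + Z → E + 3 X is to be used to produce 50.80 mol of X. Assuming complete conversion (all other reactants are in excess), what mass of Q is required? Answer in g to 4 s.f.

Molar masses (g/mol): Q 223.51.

n(X) = 50.80 mol
n(Q) = (4/3) × 50.80 = 67.73 mol
mass = 67.73 × 223.51 = 15140 g

15140 g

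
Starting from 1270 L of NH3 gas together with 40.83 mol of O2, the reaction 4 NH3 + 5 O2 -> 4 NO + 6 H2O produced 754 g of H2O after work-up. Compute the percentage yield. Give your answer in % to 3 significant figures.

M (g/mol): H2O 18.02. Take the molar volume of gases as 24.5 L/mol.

85.4 %

n(NH3) = 1270 / 24.5 = 51.84 mol
n(O2) = 40.83 mol
n/ν → NH3: 12.96, O2: 8.166; O2 is limiting.
theoretical n(H2O) = (6/5) × 40.83 = 49.00 mol → 883.0 g
% yield = 754 / 883.0 × 100 = 85.39 %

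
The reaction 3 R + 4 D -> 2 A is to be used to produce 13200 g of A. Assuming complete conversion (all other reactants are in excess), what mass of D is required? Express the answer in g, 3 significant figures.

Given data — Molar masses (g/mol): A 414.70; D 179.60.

11400 g

n(A) = 13200 / 414.70 = 31.83 mol
n(D) = (4/2) × 31.83 = 63.66 mol
mass = 63.66 × 179.60 = 11430 g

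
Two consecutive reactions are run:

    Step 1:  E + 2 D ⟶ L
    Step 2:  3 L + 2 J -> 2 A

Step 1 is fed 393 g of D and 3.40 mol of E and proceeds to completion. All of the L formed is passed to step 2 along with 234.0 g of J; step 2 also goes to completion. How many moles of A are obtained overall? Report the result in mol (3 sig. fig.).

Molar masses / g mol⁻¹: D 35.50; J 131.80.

1.78 mol

Step 1:
n(D) = 393.0 / 35.50 = 11.07 mol
n(E) = 3.400 mol
n/ν → D: 5.535, E: 3.400; E is limiting.
n(L) produced = (1/1) × 3.400 = 3.400 mol
Step 2:
n(L) available = 3.400 mol
n(J) = 234.0 / 131.80 = 1.775 mol
n/ν → L: 1.133, J: 0.8875; J is limiting.
n(A) = (2/2) × 1.775 = 1.775 mol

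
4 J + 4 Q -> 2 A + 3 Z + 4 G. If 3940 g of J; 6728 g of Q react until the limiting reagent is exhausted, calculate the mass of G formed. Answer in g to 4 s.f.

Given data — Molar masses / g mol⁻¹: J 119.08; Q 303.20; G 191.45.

4248 g

n(J) = 3940 / 119.08 = 33.09 mol
n(Q) = 6728 / 303.20 = 22.19 mol
n/ν → J: 8.273, Q: 5.548; Q is limiting.
n(G) = (4/4) × 22.19 = 22.19 mol
mass = 22.19 × 191.45 = 4248 g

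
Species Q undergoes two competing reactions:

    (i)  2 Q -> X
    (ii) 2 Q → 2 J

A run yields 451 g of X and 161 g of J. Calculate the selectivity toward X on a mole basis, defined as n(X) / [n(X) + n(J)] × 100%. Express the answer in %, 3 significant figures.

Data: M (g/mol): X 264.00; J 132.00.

n(X) = 451 / 264.00 = 1.708 mol
n(J) = 161 / 132.00 = 1.220 mol
selectivity = 1.708/(1.708+1.220) × 100 = 58.33 %

58.3 %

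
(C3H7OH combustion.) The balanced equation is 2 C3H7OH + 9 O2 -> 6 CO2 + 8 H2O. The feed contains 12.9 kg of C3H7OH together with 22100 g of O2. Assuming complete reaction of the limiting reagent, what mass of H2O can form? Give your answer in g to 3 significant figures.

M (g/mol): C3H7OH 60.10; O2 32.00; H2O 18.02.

11100 g

n(C3H7OH) = 12.90×1000 / 60.10 = 214.6 mol
n(O2) = 22100 / 32.00 = 690.6 mol
n/ν for C3H7OH = 214.6/2 = 107.3
n/ν for O2 = 690.6/9 = 76.73
Smallest n/ν is O2 → limiting reagent.
n(H2O) = (8/9) × 690.6 = 613.9 mol
mass = 613.9 × 18.02 = 11060 g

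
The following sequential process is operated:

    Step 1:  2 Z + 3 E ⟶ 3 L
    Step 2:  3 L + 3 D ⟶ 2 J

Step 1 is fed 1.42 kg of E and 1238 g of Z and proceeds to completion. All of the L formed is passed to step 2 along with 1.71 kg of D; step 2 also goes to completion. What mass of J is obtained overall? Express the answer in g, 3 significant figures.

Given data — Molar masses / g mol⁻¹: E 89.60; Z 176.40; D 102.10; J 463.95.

3260 g

Step 1:
n(E) = 1.420×1000 / 89.60 = 15.85 mol
n(Z) = 1238 / 176.40 = 7.018 mol
n/ν for E = 15.85/3 = 5.283
n/ν for Z = 7.018/2 = 3.509
Smallest n/ν is Z → limiting reagent.
n(L) produced = (3/2) × 7.018 = 10.53 mol
Step 2:
n(L) available = 10.53 mol
n(D) = 1.710×1000 / 102.10 = 16.75 mol
n/ν for L = 10.53/3 = 3.510
n/ν for D = 16.75/3 = 5.583
Smallest n/ν is L → limiting reagent.
n(J) = (2/3) × 10.53 = 7.020 mol
mass = 7.020 × 463.95 = 3257 g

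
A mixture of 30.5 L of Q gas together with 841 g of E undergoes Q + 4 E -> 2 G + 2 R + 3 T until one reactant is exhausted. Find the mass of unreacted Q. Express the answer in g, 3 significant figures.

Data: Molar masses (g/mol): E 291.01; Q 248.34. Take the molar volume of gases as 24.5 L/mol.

n(Q) = 30.50 / 24.5 = 1.245 mol
n(E) = 841.0 / 291.01 = 2.890 mol
n/ν for Q = 1.245/1 = 1.245
n/ν for E = 2.890/4 = 0.7225
Smallest n/ν is E → limiting reagent.
Q consumed = (1/4) × 2.890 = 0.7225 mol
Q remaining = 1.245 − 0.7225 = 0.5225 mol
mass = 0.5225 × 248.34 = 129.8 g

130 g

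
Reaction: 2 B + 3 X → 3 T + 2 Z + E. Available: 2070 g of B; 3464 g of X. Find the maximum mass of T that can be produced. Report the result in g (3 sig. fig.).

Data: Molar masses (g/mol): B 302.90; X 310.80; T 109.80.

1130 g

n(B) = 2070 / 302.90 = 6.834 mol
n(X) = 3464 / 310.80 = 11.15 mol
n/ν for B = 6.834/2 = 3.417
n/ν for X = 11.15/3 = 3.717
Smallest n/ν is B → limiting reagent.
n(T) = (3/2) × 6.834 = 10.25 mol
mass = 10.25 × 109.80 = 1125 g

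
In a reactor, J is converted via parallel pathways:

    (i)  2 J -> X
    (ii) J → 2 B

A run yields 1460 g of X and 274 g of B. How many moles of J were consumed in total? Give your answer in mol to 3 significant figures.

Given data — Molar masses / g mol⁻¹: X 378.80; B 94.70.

9.16 mol

n(X) = 1460 / 378.80 = 3.854 mol
n(B) = 274 / 94.70 = 2.893 mol
n(J) via (i) = (2/1)×3.854 = 7.708 mol
n(J) via (ii) = (1/2)×2.893 = 1.447 mol
total n(J) = 7.708 + 1.447 = 9.155 mol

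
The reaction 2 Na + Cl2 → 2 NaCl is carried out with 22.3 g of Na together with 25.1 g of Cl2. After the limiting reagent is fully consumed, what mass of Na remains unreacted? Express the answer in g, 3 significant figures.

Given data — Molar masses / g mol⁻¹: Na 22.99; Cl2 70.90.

n(Na) = 22.30 / 22.99 = 0.9700 mol
n(Cl2) = 25.10 / 70.90 = 0.3540 mol
n/ν → Na: 0.4850, Cl2: 0.3540; Cl2 is limiting.
Na consumed = (2/1) × 0.3540 = 0.7080 mol
Na remaining = 0.9700 − 0.7080 = 0.2620 mol
mass = 0.2620 × 22.99 = 6.023 g

6.02 g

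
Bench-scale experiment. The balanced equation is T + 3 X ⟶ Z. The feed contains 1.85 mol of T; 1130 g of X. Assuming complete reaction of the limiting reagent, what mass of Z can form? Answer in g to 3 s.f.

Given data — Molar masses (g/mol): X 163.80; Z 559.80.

1040 g

n(T) = 1.850 mol
n(X) = 1130 / 163.80 = 6.899 mol
n/ν for T = 1.850/1 = 1.850
n/ν for X = 6.899/3 = 2.300
Smallest n/ν is T → limiting reagent.
n(Z) = (1/1) × 1.850 = 1.850 mol
mass = 1.850 × 559.80 = 1036 g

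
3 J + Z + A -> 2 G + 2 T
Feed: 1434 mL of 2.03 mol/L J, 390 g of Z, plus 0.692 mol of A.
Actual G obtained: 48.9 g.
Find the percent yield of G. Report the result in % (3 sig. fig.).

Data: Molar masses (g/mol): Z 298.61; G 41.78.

84.6 %

n(J) = 2.03 × 1434/1000 = 2.911 mol
n(Z) = 390.0 / 298.61 = 1.306 mol
n(A) = 0.6920 mol
n/ν for J = 2.911/3 = 0.9703
n/ν for Z = 1.306/1 = 1.306
n/ν for A = 0.6920/1 = 0.6920
Smallest n/ν is A → limiting reagent.
theoretical n(G) = (2/1) × 0.6920 = 1.384 mol → 57.82 g
% yield = 48.9 / 57.82 × 100 = 84.57 %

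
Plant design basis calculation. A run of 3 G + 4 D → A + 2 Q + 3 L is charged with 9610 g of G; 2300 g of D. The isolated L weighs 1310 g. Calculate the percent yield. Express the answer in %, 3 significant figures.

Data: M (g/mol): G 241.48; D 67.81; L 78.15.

n(G) = 9610 / 241.48 = 39.80 mol
n(D) = 2300 / 67.81 = 33.92 mol
n/ν for G = 39.80/3 = 13.27
n/ν for D = 33.92/4 = 8.480
Smallest n/ν is D → limiting reagent.
theoretical n(L) = (3/4) × 33.92 = 25.44 mol → 1988 g
% yield = 1310 / 1988 × 100 = 65.90 %

65.9 %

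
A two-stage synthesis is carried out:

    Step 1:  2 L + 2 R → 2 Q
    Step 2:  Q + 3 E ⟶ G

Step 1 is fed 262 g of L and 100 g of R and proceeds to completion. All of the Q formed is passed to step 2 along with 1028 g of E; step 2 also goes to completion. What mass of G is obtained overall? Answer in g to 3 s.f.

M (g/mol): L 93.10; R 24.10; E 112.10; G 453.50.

Step 1:
n(L) = 262.0 / 93.10 = 2.814 mol
n(R) = 100.0 / 24.10 = 4.149 mol
n/ν for L = 2.814/2 = 1.407
n/ν for R = 4.149/2 = 2.075
Smallest n/ν is L → limiting reagent.
n(Q) produced = (2/2) × 2.814 = 2.814 mol
Step 2:
n(Q) available = 2.814 mol
n(E) = 1028 / 112.10 = 9.170 mol
n/ν for Q = 2.814/1 = 2.814
n/ν for E = 9.170/3 = 3.057
Smallest n/ν is Q → limiting reagent.
n(G) = (1/1) × 2.814 = 2.814 mol
mass = 2.814 × 453.50 = 1276 g

1280 g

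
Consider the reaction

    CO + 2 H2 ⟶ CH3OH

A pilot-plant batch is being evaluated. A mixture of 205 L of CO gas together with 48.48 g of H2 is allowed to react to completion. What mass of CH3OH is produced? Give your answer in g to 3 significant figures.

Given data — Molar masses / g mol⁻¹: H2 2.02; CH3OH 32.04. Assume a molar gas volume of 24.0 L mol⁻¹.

274 g

n(CO) = 205.0 / 24.0 = 8.542 mol
n(H2) = 48.48 / 2.02 = 24.00 mol
n/ν for CO = 8.542/1 = 8.542
n/ν for H2 = 24.00/2 = 12.00
Smallest n/ν is CO → limiting reagent.
n(CH3OH) = (1/1) × 8.542 = 8.542 mol
mass = 8.542 × 32.04 = 273.7 g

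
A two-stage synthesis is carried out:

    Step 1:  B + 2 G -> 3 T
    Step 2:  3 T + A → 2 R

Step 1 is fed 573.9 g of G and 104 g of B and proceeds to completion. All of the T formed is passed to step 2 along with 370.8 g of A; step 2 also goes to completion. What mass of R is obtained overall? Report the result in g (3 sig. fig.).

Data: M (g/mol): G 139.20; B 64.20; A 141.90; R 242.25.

Step 1:
n(G) = 573.9 / 139.20 = 4.123 mol
n(B) = 104.0 / 64.20 = 1.620 mol
n/ν for G = 4.123/2 = 2.062
n/ν for B = 1.620/1 = 1.620
Smallest n/ν is B → limiting reagent.
n(T) produced = (3/1) × 1.620 = 4.860 mol
Step 2:
n(T) available = 4.860 mol
n(A) = 370.8 / 141.90 = 2.613 mol
n/ν for T = 4.860/3 = 1.620
n/ν for A = 2.613/1 = 2.613
Smallest n/ν is T → limiting reagent.
n(R) = (2/3) × 4.860 = 3.240 mol
mass = 3.240 × 242.25 = 784.9 g

785 g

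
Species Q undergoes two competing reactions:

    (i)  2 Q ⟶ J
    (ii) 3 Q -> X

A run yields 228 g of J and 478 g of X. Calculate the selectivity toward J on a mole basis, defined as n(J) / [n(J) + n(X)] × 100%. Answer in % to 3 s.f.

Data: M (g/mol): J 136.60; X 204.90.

n(J) = 228 / 136.60 = 1.669 mol
n(X) = 478 / 204.90 = 2.333 mol
selectivity = 1.669/(1.669+2.333) × 100 = 41.70 %

41.7 %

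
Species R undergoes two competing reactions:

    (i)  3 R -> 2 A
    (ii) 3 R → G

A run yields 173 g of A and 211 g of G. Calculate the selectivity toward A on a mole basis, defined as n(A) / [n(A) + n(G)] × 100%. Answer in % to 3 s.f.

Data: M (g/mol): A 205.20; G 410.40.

n(A) = 173 / 205.20 = 0.8431 mol
n(G) = 211 / 410.40 = 0.5141 mol
selectivity = 0.8431/(0.8431+0.5141) × 100 = 62.12 %

62.1 %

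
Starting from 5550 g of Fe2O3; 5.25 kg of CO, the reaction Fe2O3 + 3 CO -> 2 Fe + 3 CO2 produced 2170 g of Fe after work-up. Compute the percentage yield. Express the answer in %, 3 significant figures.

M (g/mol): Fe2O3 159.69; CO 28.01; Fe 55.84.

n(Fe2O3) = 5550 / 159.69 = 34.75 mol
n(CO) = 5.250×1000 / 28.01 = 187.4 mol
n/ν for Fe2O3 = 34.75/1 = 34.75
n/ν for CO = 187.4/3 = 62.47
Smallest n/ν is Fe2O3 → limiting reagent.
theoretical n(Fe) = (2/1) × 34.75 = 69.50 mol → 3881 g
% yield = 2170 / 3881 × 100 = 55.91 %

55.9 %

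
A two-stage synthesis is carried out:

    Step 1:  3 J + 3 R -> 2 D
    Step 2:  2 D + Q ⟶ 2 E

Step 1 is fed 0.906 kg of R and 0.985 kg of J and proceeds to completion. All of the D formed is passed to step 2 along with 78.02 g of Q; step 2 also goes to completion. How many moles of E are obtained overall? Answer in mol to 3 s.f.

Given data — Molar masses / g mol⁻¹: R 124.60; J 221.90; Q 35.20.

Step 1:
n(R) = 0.9060×1000 / 124.60 = 7.271 mol
n(J) = 0.9850×1000 / 221.90 = 4.439 mol
n/ν for R = 7.271/3 = 2.424
n/ν for J = 4.439/3 = 1.480
Smallest n/ν is J → limiting reagent.
n(D) produced = (2/3) × 4.439 = 2.959 mol
Step 2:
n(D) available = 2.959 mol
n(Q) = 78.02 / 35.20 = 2.216 mol
n/ν for D = 2.959/2 = 1.480
n/ν for Q = 2.216/1 = 2.216
Smallest n/ν is D → limiting reagent.
n(E) = (2/2) × 2.959 = 2.959 mol

2.96 mol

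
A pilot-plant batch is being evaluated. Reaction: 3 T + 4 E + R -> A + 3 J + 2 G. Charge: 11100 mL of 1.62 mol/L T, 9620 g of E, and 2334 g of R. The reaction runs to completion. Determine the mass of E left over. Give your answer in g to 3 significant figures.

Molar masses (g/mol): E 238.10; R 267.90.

n(T) = 1.62 × 11100/1000 = 17.98 mol
n(E) = 9620 / 238.10 = 40.40 mol
n(R) = 2334 / 267.90 = 8.712 mol
n/ν → T: 5.993, E: 10.10, R: 8.712; T is limiting.
E consumed = (4/3) × 17.98 = 23.97 mol
E remaining = 40.40 − 23.97 = 16.43 mol
mass = 16.43 × 238.10 = 3912 g

3910 g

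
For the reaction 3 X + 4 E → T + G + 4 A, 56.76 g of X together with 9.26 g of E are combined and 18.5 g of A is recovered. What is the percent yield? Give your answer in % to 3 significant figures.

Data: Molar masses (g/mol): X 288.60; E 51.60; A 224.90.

45.8 %

n(X) = 56.76 / 288.60 = 0.1967 mol
n(E) = 9.260 / 51.60 = 0.1795 mol
n/ν for X = 0.1967/3 = 0.06557
n/ν for E = 0.1795/4 = 0.04488
Smallest n/ν is E → limiting reagent.
theoretical n(A) = (4/4) × 0.1795 = 0.1795 mol → 40.37 g
% yield = 18.5 / 40.37 × 100 = 45.83 %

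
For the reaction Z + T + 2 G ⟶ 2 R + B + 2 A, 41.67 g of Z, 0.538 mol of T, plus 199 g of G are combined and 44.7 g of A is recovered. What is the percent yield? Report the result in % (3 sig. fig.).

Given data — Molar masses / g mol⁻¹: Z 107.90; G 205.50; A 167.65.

34.5 %

n(Z) = 41.67 / 107.90 = 0.3862 mol
n(T) = 0.5380 mol
n(G) = 199.0 / 205.50 = 0.9684 mol
n/ν → Z: 0.3862, T: 0.5380, G: 0.4842; Z is limiting.
theoretical n(A) = (2/1) × 0.3862 = 0.7724 mol → 129.5 g
% yield = 44.7 / 129.5 × 100 = 34.52 %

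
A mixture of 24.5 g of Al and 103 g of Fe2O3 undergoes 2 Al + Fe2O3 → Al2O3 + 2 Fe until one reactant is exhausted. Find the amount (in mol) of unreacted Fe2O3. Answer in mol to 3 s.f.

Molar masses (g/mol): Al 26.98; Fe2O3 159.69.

n(Al) = 24.50 / 26.98 = 0.9081 mol
n(Fe2O3) = 103.0 / 159.69 = 0.6450 mol
n/ν → Al: 0.4541, Fe2O3: 0.6450; Al is limiting.
Fe2O3 consumed = (1/2) × 0.9081 = 0.4541 mol
Fe2O3 remaining = 0.6450 − 0.4541 = 0.1909 mol

0.191 mol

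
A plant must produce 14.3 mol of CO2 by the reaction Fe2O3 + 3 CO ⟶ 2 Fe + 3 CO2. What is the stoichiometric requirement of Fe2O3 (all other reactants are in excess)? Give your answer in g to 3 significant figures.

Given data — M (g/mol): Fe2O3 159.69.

761 g

n(CO2) = 14.30 mol
n(Fe2O3) = (1/3) × 14.30 = 4.767 mol
mass = 4.767 × 159.69 = 761.2 g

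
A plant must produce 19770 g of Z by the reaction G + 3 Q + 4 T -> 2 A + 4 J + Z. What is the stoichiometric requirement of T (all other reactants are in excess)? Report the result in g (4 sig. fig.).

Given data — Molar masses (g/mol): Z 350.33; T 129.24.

29170 g

n(Z) = 19770 / 350.33 = 56.43 mol
n(T) = (4/1) × 56.43 = 225.7 mol
mass = 225.7 × 129.24 = 29170 g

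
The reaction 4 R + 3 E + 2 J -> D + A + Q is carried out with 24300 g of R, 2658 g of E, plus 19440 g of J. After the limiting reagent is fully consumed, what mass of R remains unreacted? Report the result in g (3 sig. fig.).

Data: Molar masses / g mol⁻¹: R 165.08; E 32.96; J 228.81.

n(R) = 24300 / 165.08 = 147.2 mol
n(E) = 2658 / 32.96 = 80.64 mol
n(J) = 19440 / 228.81 = 84.96 mol
n/ν for R = 147.2/4 = 36.80
n/ν for E = 80.64/3 = 26.88
n/ν for J = 84.96/2 = 42.48
Smallest n/ν is E → limiting reagent.
R consumed = (4/3) × 80.64 = 107.5 mol
R remaining = 147.2 − 107.5 = 39.70 mol
mass = 39.70 × 165.08 = 6554 g

6550 g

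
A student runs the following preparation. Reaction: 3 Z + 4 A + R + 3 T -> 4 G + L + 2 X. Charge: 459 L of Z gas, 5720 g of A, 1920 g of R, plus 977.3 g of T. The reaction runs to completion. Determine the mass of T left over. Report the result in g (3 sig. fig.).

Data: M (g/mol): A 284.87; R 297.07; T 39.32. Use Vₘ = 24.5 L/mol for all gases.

385 g

n(Z) = 459.0 / 24.5 = 18.73 mol
n(A) = 5720 / 284.87 = 20.08 mol
n(R) = 1920 / 297.07 = 6.463 mol
n(T) = 977.3 / 39.32 = 24.86 mol
n/ν for Z = 18.73/3 = 6.243
n/ν for A = 20.08/4 = 5.020
n/ν for R = 6.463/1 = 6.463
n/ν for T = 24.86/3 = 8.287
Smallest n/ν is A → limiting reagent.
T consumed = (3/4) × 20.08 = 15.06 mol
T remaining = 24.86 − 15.06 = 9.800 mol
mass = 9.800 × 39.32 = 385.3 g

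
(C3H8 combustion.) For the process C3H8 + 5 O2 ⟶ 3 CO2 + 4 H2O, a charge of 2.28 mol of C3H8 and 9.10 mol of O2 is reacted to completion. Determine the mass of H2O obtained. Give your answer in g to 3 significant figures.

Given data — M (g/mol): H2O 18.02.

n(C3H8) = 2.280 mol
n(O2) = 9.100 mol
n/ν for C3H8 = 2.280/1 = 2.280
n/ν for O2 = 9.100/5 = 1.820
Smallest n/ν is O2 → limiting reagent.
n(H2O) = (4/5) × 9.100 = 7.280 mol
mass = 7.280 × 18.02 = 131.2 g

131 g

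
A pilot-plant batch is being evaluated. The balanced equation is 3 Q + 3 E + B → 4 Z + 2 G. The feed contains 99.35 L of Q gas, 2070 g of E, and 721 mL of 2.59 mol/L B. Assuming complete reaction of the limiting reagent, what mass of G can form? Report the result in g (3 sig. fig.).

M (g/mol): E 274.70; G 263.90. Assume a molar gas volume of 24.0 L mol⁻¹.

n(Q) = 99.35 / 24.0 = 4.140 mol
n(E) = 2070 / 274.70 = 7.535 mol
n(B) = 2.59 × 721.0/1000 = 1.867 mol
n/ν for Q = 4.140/3 = 1.380
n/ν for E = 7.535/3 = 2.512
n/ν for B = 1.867/1 = 1.867
Smallest n/ν is Q → limiting reagent.
n(G) = (2/3) × 4.140 = 2.760 mol
mass = 2.760 × 263.90 = 728.4 g

728 g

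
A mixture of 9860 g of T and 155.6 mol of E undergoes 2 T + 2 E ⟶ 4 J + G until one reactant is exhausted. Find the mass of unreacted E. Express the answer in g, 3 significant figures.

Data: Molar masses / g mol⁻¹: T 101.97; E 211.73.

n(T) = 9860 / 101.97 = 96.70 mol
n(E) = 155.6 mol
n/ν for T = 96.70/2 = 48.35
n/ν for E = 155.6/2 = 77.80
Smallest n/ν is T → limiting reagent.
E consumed = (2/2) × 96.70 = 96.70 mol
E remaining = 155.6 − 96.70 = 58.90 mol
mass = 58.90 × 211.73 = 12470 g

12500 g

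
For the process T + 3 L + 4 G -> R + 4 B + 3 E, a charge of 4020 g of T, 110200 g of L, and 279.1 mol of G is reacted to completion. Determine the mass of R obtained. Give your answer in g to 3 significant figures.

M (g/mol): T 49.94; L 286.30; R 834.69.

n(T) = 4020 / 49.94 = 80.50 mol
n(L) = 110200 / 286.30 = 384.9 mol
n(G) = 279.1 mol
n/ν for T = 80.50/1 = 80.50
n/ν for L = 384.9/3 = 128.3
n/ν for G = 279.1/4 = 69.78
Smallest n/ν is G → limiting reagent.
n(R) = (1/4) × 279.1 = 69.78 mol
mass = 69.78 × 834.69 = 58240 g

58200 g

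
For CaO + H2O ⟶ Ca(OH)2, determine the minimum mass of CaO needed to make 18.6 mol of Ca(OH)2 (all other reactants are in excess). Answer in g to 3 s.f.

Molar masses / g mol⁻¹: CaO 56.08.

1040 g

n(Ca(OH)2) = 18.60 mol
n(CaO) = (1/1) × 18.60 = 18.60 mol
mass = 18.60 × 56.08 = 1043 g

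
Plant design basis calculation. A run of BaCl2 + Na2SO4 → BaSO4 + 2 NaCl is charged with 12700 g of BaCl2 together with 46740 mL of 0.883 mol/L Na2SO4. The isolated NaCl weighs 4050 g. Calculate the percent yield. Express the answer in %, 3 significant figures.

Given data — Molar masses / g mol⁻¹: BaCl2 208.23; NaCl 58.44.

n(BaCl2) = 12700 / 208.23 = 60.99 mol
n(Na2SO4) = 0.883 × 46740/1000 = 41.27 mol
n/ν → BaCl2: 60.99, Na2SO4: 41.27; Na2SO4 is limiting.
theoretical n(NaCl) = (2/1) × 41.27 = 82.54 mol → 4824 g
% yield = 4050 / 4824 × 100 = 83.96 %

84.0 %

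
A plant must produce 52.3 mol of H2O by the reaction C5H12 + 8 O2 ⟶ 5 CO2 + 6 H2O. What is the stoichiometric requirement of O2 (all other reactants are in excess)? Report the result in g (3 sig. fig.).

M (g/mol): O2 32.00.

2230 g

n(H2O) = 52.30 mol
n(O2) = (8/6) × 52.30 = 69.73 mol
mass = 69.73 × 32.00 = 2231 g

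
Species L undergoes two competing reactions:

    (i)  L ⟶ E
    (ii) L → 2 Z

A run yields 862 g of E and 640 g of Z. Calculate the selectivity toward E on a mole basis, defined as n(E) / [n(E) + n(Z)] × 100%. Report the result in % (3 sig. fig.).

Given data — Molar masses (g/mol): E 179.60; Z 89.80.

40.2 %

n(E) = 862 / 179.60 = 4.800 mol
n(Z) = 640 / 89.80 = 7.127 mol
selectivity = 4.800/(4.800+7.127) × 100 = 40.24 %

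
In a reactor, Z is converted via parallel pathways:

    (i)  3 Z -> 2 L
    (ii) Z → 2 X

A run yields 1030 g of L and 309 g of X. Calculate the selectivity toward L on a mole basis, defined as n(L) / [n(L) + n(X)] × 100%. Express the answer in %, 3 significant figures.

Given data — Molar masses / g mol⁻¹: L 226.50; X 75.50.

52.6 %

n(L) = 1030 / 226.50 = 4.547 mol
n(X) = 309 / 75.50 = 4.093 mol
selectivity = 4.547/(4.547+4.093) × 100 = 52.63 %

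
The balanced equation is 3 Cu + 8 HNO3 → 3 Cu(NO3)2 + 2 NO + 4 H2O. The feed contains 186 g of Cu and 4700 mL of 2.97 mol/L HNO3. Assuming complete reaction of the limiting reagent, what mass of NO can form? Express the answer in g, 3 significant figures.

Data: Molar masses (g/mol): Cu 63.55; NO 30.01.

n(Cu) = 186.0 / 63.55 = 2.927 mol
n(HNO3) = 2.97 × 4700/1000 = 13.96 mol
n/ν → Cu: 0.9757, HNO3: 1.745; Cu is limiting.
n(NO) = (2/3) × 2.927 = 1.951 mol
mass = 1.951 × 30.01 = 58.55 g

58.6 g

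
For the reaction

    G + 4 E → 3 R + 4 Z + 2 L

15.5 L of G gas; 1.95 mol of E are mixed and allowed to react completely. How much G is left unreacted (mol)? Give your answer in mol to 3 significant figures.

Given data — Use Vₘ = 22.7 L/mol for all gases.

0.195 mol

n(G) = 15.50 / 22.7 = 0.6828 mol
n(E) = 1.950 mol
n/ν for G = 0.6828/1 = 0.6828
n/ν for E = 1.950/4 = 0.4875
Smallest n/ν is E → limiting reagent.
G consumed = (1/4) × 1.950 = 0.4875 mol
G remaining = 0.6828 − 0.4875 = 0.1953 mol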